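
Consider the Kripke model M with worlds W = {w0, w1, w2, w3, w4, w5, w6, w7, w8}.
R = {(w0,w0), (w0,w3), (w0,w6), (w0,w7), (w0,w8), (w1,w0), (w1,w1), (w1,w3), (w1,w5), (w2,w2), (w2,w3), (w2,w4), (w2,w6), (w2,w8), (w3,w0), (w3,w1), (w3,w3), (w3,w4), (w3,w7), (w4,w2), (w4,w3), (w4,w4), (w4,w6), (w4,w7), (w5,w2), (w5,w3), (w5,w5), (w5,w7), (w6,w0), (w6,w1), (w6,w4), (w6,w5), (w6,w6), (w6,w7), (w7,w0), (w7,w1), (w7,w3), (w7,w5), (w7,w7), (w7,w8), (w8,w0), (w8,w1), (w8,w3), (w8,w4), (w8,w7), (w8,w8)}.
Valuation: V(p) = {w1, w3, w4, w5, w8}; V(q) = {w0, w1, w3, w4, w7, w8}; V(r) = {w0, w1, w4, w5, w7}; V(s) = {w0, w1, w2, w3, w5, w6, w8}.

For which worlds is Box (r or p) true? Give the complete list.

w1, w3, w7, w8

Let φ = Box (r or p). Evaluate φ at each world:
  w0 (successors {w0, w3, w6, w7, w8}): φ is false.
  w1 (successors {w0, w1, w3, w5}): φ is true.
  w2 (successors {w2, w3, w4, w6, w8}): φ is false.
  w3 (successors {w0, w1, w3, w4, w7}): φ is true.
  w4 (successors {w2, w3, w4, w6, w7}): φ is false.
  w5 (successors {w2, w3, w5, w7}): φ is false.
  w6 (successors {w0, w1, w4, w5, w6, w7}): φ is false.
  w7 (successors {w0, w1, w3, w5, w7, w8}): φ is true.
  w8 (successors {w0, w1, w3, w4, w7, w8}): φ is true.
For instance, at w5:
  At w5: Box (r or p) requires r or p at every successor {w2, w3, w5, w7}.
    r or p fails at w2, so Box (r or p) is false at w5.
Satisfying worlds: {w1, w3, w7, w8}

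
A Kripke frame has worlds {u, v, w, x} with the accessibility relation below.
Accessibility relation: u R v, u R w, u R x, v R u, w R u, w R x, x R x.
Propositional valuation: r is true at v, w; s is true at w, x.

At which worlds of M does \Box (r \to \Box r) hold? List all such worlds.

v, w, x

Recall that \Box ψ holds at a world iff ψ holds at every accessible world, and \Diamond ψ holds iff ψ holds at some accessible world.
Let φ = \Box (r \to \Box r). Evaluate φ at each world:
  u (successors {v, w, x}): φ is false.
  v (successors {u}): φ is true.
  w (successors {u, x}): φ is true.
  x (successors {x}): φ is true.
For instance, at x:
  At x: \Box (r \to \Box r) requires r \to \Box r at every successor {x}.
      At x: r is false, \Box r is false, so r \to \Box r is true.
  So \Box (r \to \Box r) is true at x.
Satisfying worlds: {v, w, x}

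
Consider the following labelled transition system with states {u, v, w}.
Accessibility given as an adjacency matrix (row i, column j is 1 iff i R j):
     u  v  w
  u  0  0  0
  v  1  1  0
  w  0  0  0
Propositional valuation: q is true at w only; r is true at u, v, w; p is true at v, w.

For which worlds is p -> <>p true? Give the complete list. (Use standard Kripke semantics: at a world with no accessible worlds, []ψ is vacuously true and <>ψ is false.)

u, v

Let φ = p -> <>p. Evaluate φ at each world:
  u (successors ∅): φ is true.
  v (successors {u, v}): φ is true.
  w (successors ∅): φ is false.
For instance, at v:
  At v: p is true, <>p is true, so p -> <>p is true.
    At v: <>p requires p at some successor in {u, v}.
      p holds at v, so <>p is true at v.
Satisfying worlds: {u, v}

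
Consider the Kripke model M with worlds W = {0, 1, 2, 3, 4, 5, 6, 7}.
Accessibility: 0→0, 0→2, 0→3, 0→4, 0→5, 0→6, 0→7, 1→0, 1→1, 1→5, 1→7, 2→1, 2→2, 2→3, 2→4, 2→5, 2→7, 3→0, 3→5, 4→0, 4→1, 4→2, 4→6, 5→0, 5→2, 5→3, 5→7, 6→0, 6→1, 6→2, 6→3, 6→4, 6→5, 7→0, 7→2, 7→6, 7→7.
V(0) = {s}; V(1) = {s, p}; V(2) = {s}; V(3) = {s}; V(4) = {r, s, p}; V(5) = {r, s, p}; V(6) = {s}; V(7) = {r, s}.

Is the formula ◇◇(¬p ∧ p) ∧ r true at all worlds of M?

Let φ = ◇◇(¬p ∧ p) ∧ r. Evaluate φ at each world:
  0 (successors {0, 2, 3, 4, 5, 6, 7}): φ is false.
  1 (successors {0, 1, 5, 7}): φ is false.
  2 (successors {1, 2, 3, 4, 5, 7}): φ is false.
  3 (successors {0, 5}): φ is false.
  4 (successors {0, 1, 2, 6}): φ is false.
  5 (successors {0, 2, 3, 7}): φ is false.
  6 (successors {0, 1, 2, 3, 4, 5}): φ is false.
  7 (successors {0, 2, 6, 7}): φ is false.
Detail at 0 (counterexample):
  At 0: ◇◇(¬p ∧ p) is false, r is false, so ◇◇(¬p ∧ p) ∧ r is false.
    At 0: ◇◇(¬p ∧ p) requires ◇(¬p ∧ p) at some successor in {0, 2, 3, 4, 5, 6, 7}.
      At 0: ◇(¬p ∧ p) is false.
      At 2: ◇(¬p ∧ p) is false.
      At 3: ◇(¬p ∧ p) is false.
      At 4: ◇(¬p ∧ p) is false.
      At 5: ◇(¬p ∧ p) is false.
      At 6: ◇(¬p ∧ p) is false.
      At 7: ◇(¬p ∧ p) is false.
    So ◇◇(¬p ∧ p) is false at 0.

No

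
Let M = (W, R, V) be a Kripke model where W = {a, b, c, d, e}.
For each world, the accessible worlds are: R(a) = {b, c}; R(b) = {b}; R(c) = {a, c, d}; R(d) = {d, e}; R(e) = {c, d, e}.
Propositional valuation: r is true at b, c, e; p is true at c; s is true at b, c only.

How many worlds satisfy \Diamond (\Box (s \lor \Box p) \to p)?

Recall that \Box ψ holds at a world iff ψ holds at every accessible world, and \Diamond ψ holds iff ψ holds at some accessible world.
Let φ = \Diamond (\Box (s \lor \Box p) \to p). Evaluate φ at each world:
  a (successors {b, c}): φ is true.
  b (successors {b}): φ is false.
  c (successors {a, c, d}): φ is true.
  d (successors {d, e}): φ is true.
  e (successors {c, d, e}): φ is true.
For instance, at a:
  At a: \Diamond (\Box (s \lor \Box p) \to p) requires \Box (s \lor \Box p) \to p at some successor in {b, c}.
    \Box (s \lor \Box p) \to p holds at c, so \Diamond (\Box (s \lor \Box p) \to p) is true at a.
      At c: \Box (s \lor \Box p) is false, p is true, so \Box (s \lor \Box p) \to p is true.
Satisfying worlds: {a, c, d, e}

4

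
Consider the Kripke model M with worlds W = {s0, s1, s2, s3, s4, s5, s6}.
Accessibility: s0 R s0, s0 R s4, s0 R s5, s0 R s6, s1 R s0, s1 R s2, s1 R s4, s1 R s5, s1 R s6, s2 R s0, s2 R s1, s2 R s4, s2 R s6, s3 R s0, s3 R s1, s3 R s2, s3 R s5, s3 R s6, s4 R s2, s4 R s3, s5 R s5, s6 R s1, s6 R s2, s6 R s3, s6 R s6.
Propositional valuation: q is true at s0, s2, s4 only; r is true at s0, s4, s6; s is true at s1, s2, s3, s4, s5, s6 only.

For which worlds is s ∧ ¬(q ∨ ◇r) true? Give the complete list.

Let φ = s ∧ ¬(q ∨ ◇r). Evaluate φ at each world:
  s0 (successors {s0, s4, s5, s6}): φ is false.
  s1 (successors {s0, s2, s4, s5, s6}): φ is false.
  s2 (successors {s0, s1, s4, s6}): φ is false.
  s3 (successors {s0, s1, s2, s5, s6}): φ is false.
  s4 (successors {s2, s3}): φ is false.
  s5 (successors {s5}): φ is true.
  s6 (successors {s1, s2, s3, s6}): φ is false.
For instance, at s3:
  At s3: s is true, ¬(q ∨ ◇r) is false, so s ∧ ¬(q ∨ ◇r) is false.
    At s3: q ∨ ◇r is true, so ¬(q ∨ ◇r) is false.
      At s3: q is false, ◇r is true, so q ∨ ◇r is true.
Satisfying worlds: {s5}

s5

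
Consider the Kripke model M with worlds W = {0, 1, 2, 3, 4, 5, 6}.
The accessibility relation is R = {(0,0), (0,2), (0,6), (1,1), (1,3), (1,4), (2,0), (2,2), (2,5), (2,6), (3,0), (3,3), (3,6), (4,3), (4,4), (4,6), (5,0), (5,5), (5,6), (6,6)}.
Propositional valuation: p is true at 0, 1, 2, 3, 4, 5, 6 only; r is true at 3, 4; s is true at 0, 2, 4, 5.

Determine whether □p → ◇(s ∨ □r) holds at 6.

Recall that □ψ holds at a world iff ψ holds at every accessible world, and ◇ψ holds iff ψ holds at some accessible world.
At 6: □p is true, ◇(s ∨ □r) is false, so □p → ◇(s ∨ □r) is false.
  At 6: □p requires p at every successor {6}.
    At 6: p is true.
  So □p is true at 6.
  At 6: ◇(s ∨ □r) requires s ∨ □r at some successor in {6}.
    At 6: s ∨ □r is false.
  So ◇(s ∨ □r) is false at 6.

No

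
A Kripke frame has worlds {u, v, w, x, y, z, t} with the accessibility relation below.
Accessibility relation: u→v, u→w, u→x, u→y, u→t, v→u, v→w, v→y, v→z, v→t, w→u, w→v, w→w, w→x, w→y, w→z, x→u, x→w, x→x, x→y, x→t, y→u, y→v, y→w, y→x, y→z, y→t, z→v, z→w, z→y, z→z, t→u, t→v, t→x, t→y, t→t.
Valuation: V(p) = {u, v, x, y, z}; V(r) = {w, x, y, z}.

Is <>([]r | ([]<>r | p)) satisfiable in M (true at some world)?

Let φ = <>([]r | ([]<>r | p)). Evaluate φ at each world:
  u (successors {v, w, x, y, t}): φ is true.
  v (successors {u, w, y, z, t}): φ is true.
  w (successors {u, v, w, x, y, z}): φ is true.
  x (successors {u, w, x, y, t}): φ is true.
  y (successors {u, v, w, x, z, t}): φ is true.
  z (successors {v, w, y, z}): φ is true.
  t (successors {u, v, x, y, t}): φ is true.
Detail at u (witness):
  At u: <>([]r | ([]<>r | p)) requires []r | ([]<>r | p) at some successor in {v, w, x, y, t}.
    []r | ([]<>r | p) holds at v, so <>([]r | ([]<>r | p)) is true at u.
      At v: []r is false, []<>r | p is true, so []r | ([]<>r | p) is true.

Yes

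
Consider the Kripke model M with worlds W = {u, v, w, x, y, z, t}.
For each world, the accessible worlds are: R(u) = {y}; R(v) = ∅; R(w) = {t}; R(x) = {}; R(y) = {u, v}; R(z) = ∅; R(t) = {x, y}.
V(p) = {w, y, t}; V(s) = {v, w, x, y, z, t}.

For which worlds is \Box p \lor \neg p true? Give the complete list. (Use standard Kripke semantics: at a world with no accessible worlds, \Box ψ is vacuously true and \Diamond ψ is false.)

Recall that \Box ψ holds at a world iff ψ holds at every accessible world, and \Diamond ψ holds iff ψ holds at some accessible world.
Let φ = \Box p \lor \neg p. Evaluate φ at each world:
  u (successors {y}): φ is true.
  v (successors ∅): φ is true.
  w (successors {t}): φ is true.
  x (successors ∅): φ is true.
  y (successors {u, v}): φ is false.
  z (successors ∅): φ is true.
  t (successors {x, y}): φ is false.
For instance, at u:
  At u: \Box p is true, \neg p is true, so \Box p \lor \neg p is true.
    At u: \Box p requires p at every successor {y}.
      At y: p is true.
    So \Box p is true at u.
Satisfying worlds: {u, v, w, x, z}

u, v, w, x, z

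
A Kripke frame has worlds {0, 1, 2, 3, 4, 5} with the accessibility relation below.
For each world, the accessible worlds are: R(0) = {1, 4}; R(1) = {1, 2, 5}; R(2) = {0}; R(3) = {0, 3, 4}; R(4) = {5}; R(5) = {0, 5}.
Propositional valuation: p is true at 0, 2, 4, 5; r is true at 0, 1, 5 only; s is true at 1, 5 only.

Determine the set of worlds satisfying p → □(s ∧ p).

1, 3, 4

Recall that □ψ holds at a world iff ψ holds at every accessible world, and ◇ψ holds iff ψ holds at some accessible world.
Let φ = p → □(s ∧ p). Evaluate φ at each world:
  0 (successors {1, 4}): φ is false.
  1 (successors {1, 2, 5}): φ is true.
  2 (successors {0}): φ is false.
  3 (successors {0, 3, 4}): φ is true.
  4 (successors {5}): φ is true.
  5 (successors {0, 5}): φ is false.
For instance, at 2:
  At 2: p is true, □(s ∧ p) is false, so p → □(s ∧ p) is false.
    At 2: □(s ∧ p) requires s ∧ p at every successor {0}.
      s ∧ p fails at 0, so □(s ∧ p) is false at 2.
Satisfying worlds: {1, 3, 4}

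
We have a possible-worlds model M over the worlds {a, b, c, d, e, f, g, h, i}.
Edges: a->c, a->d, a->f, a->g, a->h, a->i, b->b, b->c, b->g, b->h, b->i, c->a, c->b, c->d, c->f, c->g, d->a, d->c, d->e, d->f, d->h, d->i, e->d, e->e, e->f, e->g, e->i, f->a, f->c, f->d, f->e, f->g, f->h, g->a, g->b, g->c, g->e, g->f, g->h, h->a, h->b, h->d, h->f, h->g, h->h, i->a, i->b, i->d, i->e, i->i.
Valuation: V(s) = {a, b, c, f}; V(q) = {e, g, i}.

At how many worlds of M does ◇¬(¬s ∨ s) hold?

0

Let φ = ◇¬(¬s ∨ s). Evaluate φ at each world:
  a (successors {c, d, f, g, h, i}): φ is false.
  b (successors {b, c, g, h, i}): φ is false.
  c (successors {a, b, d, f, g}): φ is false.
  d (successors {a, c, e, f, h, i}): φ is false.
  e (successors {d, e, f, g, i}): φ is false.
  f (successors {a, c, d, e, g, h}): φ is false.
  g (successors {a, b, c, e, f, h}): φ is false.
  h (successors {a, b, d, f, g, h}): φ is false.
  i (successors {a, b, d, e, i}): φ is false.
For instance, at d:
  At d: ◇¬(¬s ∨ s) requires ¬(¬s ∨ s) at some successor in {a, c, e, f, h, i}.
    At a: ¬(¬s ∨ s) is false.
    At c: ¬(¬s ∨ s) is false.
    At e: ¬(¬s ∨ s) is false.
    At f: ¬(¬s ∨ s) is false.
    At h: ¬(¬s ∨ s) is false.
    At i: ¬(¬s ∨ s) is false.
  So ◇¬(¬s ∨ s) is false at d.
Satisfying worlds: none.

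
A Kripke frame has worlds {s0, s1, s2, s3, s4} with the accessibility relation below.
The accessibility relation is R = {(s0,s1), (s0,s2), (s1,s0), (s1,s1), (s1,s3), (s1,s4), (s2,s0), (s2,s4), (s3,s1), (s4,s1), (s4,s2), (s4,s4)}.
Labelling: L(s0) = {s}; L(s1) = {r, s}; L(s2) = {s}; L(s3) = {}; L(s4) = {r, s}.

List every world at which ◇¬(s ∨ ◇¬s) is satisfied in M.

Let φ = ◇¬(s ∨ ◇¬s). Evaluate φ at each world:
  s0 (successors {s1, s2}): φ is false.
  s1 (successors {s0, s1, s3, s4}): φ is true.
  s2 (successors {s0, s4}): φ is false.
  s3 (successors {s1}): φ is false.
  s4 (successors {s1, s2, s4}): φ is false.
For instance, at s3:
  At s3: ◇¬(s ∨ ◇¬s) requires ¬(s ∨ ◇¬s) at some successor in {s1}.
    At s1: ¬(s ∨ ◇¬s) is false.
  So ◇¬(s ∨ ◇¬s) is false at s3.
Satisfying worlds: {s1}

s1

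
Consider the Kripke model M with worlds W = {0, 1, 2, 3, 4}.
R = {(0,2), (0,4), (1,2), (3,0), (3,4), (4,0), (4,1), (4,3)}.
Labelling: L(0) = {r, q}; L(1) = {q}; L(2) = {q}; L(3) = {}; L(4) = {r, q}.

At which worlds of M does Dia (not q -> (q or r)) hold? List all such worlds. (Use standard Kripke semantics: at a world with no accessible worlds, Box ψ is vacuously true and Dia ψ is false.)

0, 1, 3, 4

Let φ = Dia (not q -> (q or r)). Evaluate φ at each world:
  0 (successors {2, 4}): φ is true.
  1 (successors {2}): φ is true.
  2 (successors ∅): φ is false.
  3 (successors {0, 4}): φ is true.
  4 (successors {0, 1, 3}): φ is true.
For instance, at 0:
  At 0: Dia (not q -> (q or r)) requires not q -> (q or r) at some successor in {2, 4}.
    not q -> (q or r) holds at 2, so Dia (not q -> (q or r)) is true at 0.
Satisfying worlds: {0, 1, 3, 4}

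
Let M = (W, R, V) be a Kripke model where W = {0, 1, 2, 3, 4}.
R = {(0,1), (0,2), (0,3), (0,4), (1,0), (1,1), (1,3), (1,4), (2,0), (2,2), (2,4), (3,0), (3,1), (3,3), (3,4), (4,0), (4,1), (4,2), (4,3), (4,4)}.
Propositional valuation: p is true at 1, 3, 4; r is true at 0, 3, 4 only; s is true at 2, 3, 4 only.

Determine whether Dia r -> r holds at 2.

Recall that Dia ψ holds at a world iff ψ holds at some accessible world.
At 2: Dia r is true, r is false, so Dia r -> r is false.
  At 2: Dia r requires r at some successor in {0, 2, 4}.
    r holds at 0, so Dia r is true at 2.

No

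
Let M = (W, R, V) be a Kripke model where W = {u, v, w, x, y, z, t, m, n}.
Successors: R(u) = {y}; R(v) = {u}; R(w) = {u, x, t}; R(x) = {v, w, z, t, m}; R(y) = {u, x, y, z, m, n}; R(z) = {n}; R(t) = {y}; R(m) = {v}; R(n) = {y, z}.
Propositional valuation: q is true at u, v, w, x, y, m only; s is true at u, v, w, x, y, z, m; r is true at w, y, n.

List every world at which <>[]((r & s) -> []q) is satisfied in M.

x, y, m, n

Let φ = <>[]((r & s) -> []q). Evaluate φ at each world:
  u (successors {y}): φ is false.
  v (successors {u}): φ is false.
  w (successors {u, x, t}): φ is false.
  x (successors {v, w, z, t, m}): φ is true.
  y (successors {u, x, y, z, m, n}): φ is true.
  z (successors {n}): φ is false.
  t (successors {y}): φ is false.
  m (successors {v}): φ is true.
  n (successors {y, z}): φ is true.
For instance, at t:
  At t: <>[]((r & s) -> []q) requires []((r & s) -> []q) at some successor in {y}.
    At y: []((r & s) -> []q) is false.
  So <>[]((r & s) -> []q) is false at t.
Satisfying worlds: {x, y, m, n}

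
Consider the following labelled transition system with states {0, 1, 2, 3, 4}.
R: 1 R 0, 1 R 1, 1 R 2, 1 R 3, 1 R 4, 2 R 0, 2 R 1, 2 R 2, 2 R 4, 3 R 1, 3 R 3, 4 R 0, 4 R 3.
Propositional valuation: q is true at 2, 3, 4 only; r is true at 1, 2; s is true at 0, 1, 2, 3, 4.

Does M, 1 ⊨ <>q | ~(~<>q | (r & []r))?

Yes

At 1: <>q is true, ~(~<>q | (r & []r)) is true, so <>q | ~(~<>q | (r & []r)) is true.
  At 1: <>q requires q at some successor in {0, 1, 2, 3, 4}.
    q holds at 2, so <>q is true at 1.
  At 1: ~<>q | (r & []r) is false, so ~(~<>q | (r & []r)) is true.
    At 1: ~<>q is false, r & []r is false, so ~<>q | (r & []r) is false.
      At 1: <>q is true, so ~<>q is false.
      At 1: r is true, []r is false, so r & []r is false.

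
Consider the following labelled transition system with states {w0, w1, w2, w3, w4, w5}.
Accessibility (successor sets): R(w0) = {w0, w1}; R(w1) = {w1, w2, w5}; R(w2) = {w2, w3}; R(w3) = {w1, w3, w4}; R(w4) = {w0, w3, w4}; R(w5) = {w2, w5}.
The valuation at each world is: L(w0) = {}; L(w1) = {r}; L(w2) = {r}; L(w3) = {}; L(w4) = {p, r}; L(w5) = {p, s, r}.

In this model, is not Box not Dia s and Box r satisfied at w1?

Yes

Recall that Box ψ holds at a world iff ψ holds at every accessible world, and Dia ψ holds iff ψ holds at some accessible world.
At w1: not Box not Dia s is true, Box r is true, so not Box not Dia s and Box r is true.
  At w1: Box not Dia s is false, so not Box not Dia s is true.
    At w1: Box not Dia s requires not Dia s at every successor {w1, w2, w5}.
      not Dia s fails at w1, so Box not Dia s is false at w1.
  At w1: Box r requires r at every successor {w1, w2, w5}.
    At w1: r is true.
    At w2: r is true.
    At w5: r is true.
  So Box r is true at w1.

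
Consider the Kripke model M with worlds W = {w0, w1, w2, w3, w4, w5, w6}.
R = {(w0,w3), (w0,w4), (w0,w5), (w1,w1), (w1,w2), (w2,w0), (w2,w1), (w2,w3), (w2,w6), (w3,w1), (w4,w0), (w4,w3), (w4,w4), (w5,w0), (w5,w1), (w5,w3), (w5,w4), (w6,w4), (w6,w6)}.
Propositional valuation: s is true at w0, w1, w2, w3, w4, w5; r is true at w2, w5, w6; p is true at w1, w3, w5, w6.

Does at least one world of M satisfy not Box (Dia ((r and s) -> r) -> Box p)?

Recall that Box ψ holds at a world iff ψ holds at every accessible world, and Dia ψ holds iff ψ holds at some accessible world.
Let φ = not Box (Dia ((r and s) -> r) -> Box p). Evaluate φ at each world:
  w0 (successors {w3, w4, w5}): φ is true.
  w1 (successors {w1, w2}): φ is true.
  w2 (successors {w0, w1, w3, w6}): φ is true.
  w3 (successors {w1}): φ is true.
  w4 (successors {w0, w3, w4}): φ is true.
  w5 (successors {w0, w1, w3, w4}): φ is true.
  w6 (successors {w4, w6}): φ is true.
Detail at w0 (witness):
  At w0: Box (Dia ((r and s) -> r) -> Box p) is false, so not Box (Dia ((r and s) -> r) -> Box p) is true.
    At w0: Box (Dia ((r and s) -> r) -> Box p) requires Dia ((r and s) -> r) -> Box p at every successor {w3, w4, w5}.
      Dia ((r and s) -> r) -> Box p fails at w4, so Box (Dia ((r and s) -> r) -> Box p) is false at w0.

Yes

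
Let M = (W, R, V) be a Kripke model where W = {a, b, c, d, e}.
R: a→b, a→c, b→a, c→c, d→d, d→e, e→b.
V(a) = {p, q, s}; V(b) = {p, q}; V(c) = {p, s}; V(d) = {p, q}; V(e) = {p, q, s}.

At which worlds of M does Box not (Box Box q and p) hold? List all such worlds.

a, b, c, e

Let φ = Box not (Box Box q and p). Evaluate φ at each world:
  a (successors {b, c}): φ is true.
  b (successors {a}): φ is true.
  c (successors {c}): φ is true.
  d (successors {d, e}): φ is false.
  e (successors {b}): φ is true.
For instance, at b:
  At b: Box not (Box Box q and p) requires not (Box Box q and p) at every successor {a}.
      At a: Box Box q and p is false, so not (Box Box q and p) is true.
  So Box not (Box Box q and p) is true at b.
Satisfying worlds: {a, b, c, e}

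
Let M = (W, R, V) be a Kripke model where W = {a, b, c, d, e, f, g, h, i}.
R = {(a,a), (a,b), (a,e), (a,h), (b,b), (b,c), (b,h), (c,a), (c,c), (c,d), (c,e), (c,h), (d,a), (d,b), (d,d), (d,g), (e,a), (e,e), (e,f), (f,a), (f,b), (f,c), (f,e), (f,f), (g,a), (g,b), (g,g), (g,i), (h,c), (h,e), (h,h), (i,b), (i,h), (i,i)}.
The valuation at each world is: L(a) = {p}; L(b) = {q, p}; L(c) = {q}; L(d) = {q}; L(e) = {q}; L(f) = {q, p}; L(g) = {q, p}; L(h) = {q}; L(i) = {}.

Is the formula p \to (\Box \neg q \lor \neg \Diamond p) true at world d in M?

Yes

At d: p is false, \Box \neg q \lor \neg \Diamond p is false, so p \to (\Box \neg q \lor \neg \Diamond p) is true.
  At d: \Box \neg q is false, \neg \Diamond p is false, so \Box \neg q \lor \neg \Diamond p is false.
    At d: \Box \neg q requires \neg q at every successor {a, b, d, g}.
      \neg q fails at b, so \Box \neg q is false at d.
    At d: \Diamond p is true, so \neg \Diamond p is false.
      At d: \Diamond p requires p at some successor in {a, b, d, g}.
        p holds at a, so \Diamond p is true at d.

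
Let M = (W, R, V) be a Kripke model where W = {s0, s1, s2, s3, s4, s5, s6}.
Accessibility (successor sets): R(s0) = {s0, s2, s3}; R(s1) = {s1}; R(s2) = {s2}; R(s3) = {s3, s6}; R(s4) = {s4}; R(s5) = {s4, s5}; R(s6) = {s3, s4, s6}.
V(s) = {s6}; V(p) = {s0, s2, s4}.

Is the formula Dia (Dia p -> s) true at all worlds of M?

Let φ = Dia (Dia p -> s). Evaluate φ at each world:
  s0 (successors {s0, s2, s3}): φ is true.
  s1 (successors {s1}): φ is true.
  s2 (successors {s2}): φ is false.
  s3 (successors {s3, s6}): φ is true.
  s4 (successors {s4}): φ is false.
  s5 (successors {s4, s5}): φ is false.
  s6 (successors {s3, s4, s6}): φ is true.
Detail at s2 (counterexample):
  At s2: Dia (Dia p -> s) requires Dia p -> s at some successor in {s2}.
    At s2: Dia p -> s is false.
  So Dia (Dia p -> s) is false at s2.

No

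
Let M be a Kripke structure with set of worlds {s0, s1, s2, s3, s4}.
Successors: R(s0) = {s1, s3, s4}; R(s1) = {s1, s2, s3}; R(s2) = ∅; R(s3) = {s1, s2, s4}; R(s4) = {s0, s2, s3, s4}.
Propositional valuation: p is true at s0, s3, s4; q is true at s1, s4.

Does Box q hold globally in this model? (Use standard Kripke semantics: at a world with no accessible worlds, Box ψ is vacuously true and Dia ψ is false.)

Recall that Box ψ holds at a world iff ψ holds at every accessible world, and Dia ψ holds iff ψ holds at some accessible world.
Let φ = Box q. Evaluate φ at each world:
  s0 (successors {s1, s3, s4}): φ is false.
  s1 (successors {s1, s2, s3}): φ is false.
  s2 (successors ∅): φ is true.
  s3 (successors {s1, s2, s4}): φ is false.
  s4 (successors {s0, s2, s3, s4}): φ is false.
Detail at s0 (counterexample):
  At s0: Box q requires q at every successor {s1, s3, s4}.
    q fails at s3, so Box q is false at s0.

No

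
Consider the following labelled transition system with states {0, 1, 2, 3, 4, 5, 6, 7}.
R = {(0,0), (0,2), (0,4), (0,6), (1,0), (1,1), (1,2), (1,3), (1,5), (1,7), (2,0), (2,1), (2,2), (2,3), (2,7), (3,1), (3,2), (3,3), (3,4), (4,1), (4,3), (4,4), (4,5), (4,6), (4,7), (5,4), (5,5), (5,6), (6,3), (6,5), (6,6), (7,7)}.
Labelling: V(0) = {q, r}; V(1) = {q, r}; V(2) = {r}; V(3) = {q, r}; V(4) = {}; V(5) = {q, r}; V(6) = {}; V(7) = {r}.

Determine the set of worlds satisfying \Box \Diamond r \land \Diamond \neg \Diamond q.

1, 2, 4, 7

Let φ = \Box \Diamond r \land \Diamond \neg \Diamond q. Evaluate φ at each world:
  0 (successors {0, 2, 4, 6}): φ is false.
  1 (successors {0, 1, 2, 3, 5, 7}): φ is true.
  2 (successors {0, 1, 2, 3, 7}): φ is true.
  3 (successors {1, 2, 3, 4}): φ is false.
  4 (successors {1, 3, 4, 5, 6, 7}): φ is true.
  5 (successors {4, 5, 6}): φ is false.
  6 (successors {3, 5, 6}): φ is false.
  7 (successors {7}): φ is true.
For instance, at 7:
  At 7: \Box \Diamond r is true, \Diamond \neg \Diamond q is true, so \Box \Diamond r \land \Diamond \neg \Diamond q is true.
    At 7: \Box \Diamond r requires \Diamond r at every successor {7}.
      At 7: \Diamond r is true.
    So \Box \Diamond r is true at 7.
    At 7: \Diamond \neg \Diamond q requires \neg \Diamond q at some successor in {7}.
      \neg \Diamond q holds at 7, so \Diamond \neg \Diamond q is true at 7.
Satisfying worlds: {1, 2, 4, 7}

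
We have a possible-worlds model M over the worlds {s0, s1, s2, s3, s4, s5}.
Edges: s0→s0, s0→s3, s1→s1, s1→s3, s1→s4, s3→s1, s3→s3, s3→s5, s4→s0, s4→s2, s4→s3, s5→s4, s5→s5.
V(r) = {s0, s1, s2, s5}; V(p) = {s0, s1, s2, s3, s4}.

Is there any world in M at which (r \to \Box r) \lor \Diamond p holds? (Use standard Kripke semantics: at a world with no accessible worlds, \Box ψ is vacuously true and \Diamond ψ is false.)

Let φ = (r \to \Box r) \lor \Diamond p. Evaluate φ at each world:
  s0 (successors {s0, s3}): φ is true.
  s1 (successors {s1, s3, s4}): φ is true.
  s2 (successors ∅): φ is true.
  s3 (successors {s1, s3, s5}): φ is true.
  s4 (successors {s0, s2, s3}): φ is true.
  s5 (successors {s4, s5}): φ is true.
Detail at s0 (witness):
  At s0: r \to \Box r is false, \Diamond p is true, so (r \to \Box r) \lor \Diamond p is true.
    At s0: r is true, \Box r is false, so r \to \Box r is false.
      At s0: \Box r requires r at every successor {s0, s3}.
        r fails at s3, so \Box r is false at s0.
    At s0: \Diamond p requires p at some successor in {s0, s3}.
      p holds at s0, so \Diamond p is true at s0.

Yes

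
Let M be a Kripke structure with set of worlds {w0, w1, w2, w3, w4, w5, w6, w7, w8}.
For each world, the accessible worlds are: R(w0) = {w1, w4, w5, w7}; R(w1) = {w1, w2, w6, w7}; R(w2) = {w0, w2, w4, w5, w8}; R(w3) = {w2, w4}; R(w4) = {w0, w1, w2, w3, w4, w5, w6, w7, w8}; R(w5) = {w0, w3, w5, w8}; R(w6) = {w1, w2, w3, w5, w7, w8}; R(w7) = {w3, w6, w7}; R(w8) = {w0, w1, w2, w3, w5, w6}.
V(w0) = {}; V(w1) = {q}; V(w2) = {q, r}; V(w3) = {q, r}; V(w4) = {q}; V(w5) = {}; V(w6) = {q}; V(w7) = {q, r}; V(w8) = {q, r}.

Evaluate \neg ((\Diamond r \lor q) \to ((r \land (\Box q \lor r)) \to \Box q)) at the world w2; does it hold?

Yes

At w2: (\Diamond r \lor q) \to ((r \land (\Box q \lor r)) \to \Box q) is false, so \neg ((\Diamond r \lor q) \to ((r \land (\Box q \lor r)) \to \Box q)) is true.
  At w2: \Diamond r \lor q is true, (r \land (\Box q \lor r)) \to \Box q is false, so (\Diamond r \lor q) \to ((r \land (\Box q \lor r)) \to \Box q) is false.
    At w2: \Diamond r is true, q is true, so \Diamond r \lor q is true.
      At w2: \Diamond r requires r at some successor in {w0, w2, w4, w5, w8}.
        r holds at w2, so \Diamond r is true at w2.
    At w2: r \land (\Box q \lor r) is true, \Box q is false, so (r \land (\Box q \lor r)) \to \Box q is false.
      At w2: r is true, \Box q \lor r is true, so r \land (\Box q \lor r) is true.
      At w2: \Box q requires q at every successor {w0, w2, w4, w5, w8}.
        q fails at w0, so \Box q is false at w2.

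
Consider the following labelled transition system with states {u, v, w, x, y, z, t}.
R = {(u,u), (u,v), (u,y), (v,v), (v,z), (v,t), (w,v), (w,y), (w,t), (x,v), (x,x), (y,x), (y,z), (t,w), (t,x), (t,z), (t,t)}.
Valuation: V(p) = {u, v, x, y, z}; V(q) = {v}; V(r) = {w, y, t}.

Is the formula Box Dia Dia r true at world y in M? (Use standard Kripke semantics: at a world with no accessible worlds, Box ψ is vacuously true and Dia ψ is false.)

No

At y: Box Dia Dia r requires Dia Dia r at every successor {x, z}.
  Dia Dia r fails at z, so Box Dia Dia r is false at y.
    At z: no accessible worlds, so Dia Dia r is false.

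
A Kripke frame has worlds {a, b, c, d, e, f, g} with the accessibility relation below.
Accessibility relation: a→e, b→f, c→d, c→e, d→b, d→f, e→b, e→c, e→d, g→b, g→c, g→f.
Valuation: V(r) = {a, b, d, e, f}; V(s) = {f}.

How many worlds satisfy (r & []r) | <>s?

Let φ = (r & []r) | <>s. Evaluate φ at each world:
  a (successors {e}): φ is true.
  b (successors {f}): φ is true.
  c (successors {d, e}): φ is false.
  d (successors {b, f}): φ is true.
  e (successors {b, c, d}): φ is false.
  f (successors ∅): φ is true.
  g (successors {b, c, f}): φ is true.
For instance, at g:
  At g: r & []r is false, <>s is true, so (r & []r) | <>s is true.
    At g: r is false, []r is false, so r & []r is false.
      At g: []r requires r at every successor {b, c, f}.
        r fails at c, so []r is false at g.
    At g: <>s requires s at some successor in {b, c, f}.
      s holds at f, so <>s is true at g.
Satisfying worlds: {a, b, d, f, g}

5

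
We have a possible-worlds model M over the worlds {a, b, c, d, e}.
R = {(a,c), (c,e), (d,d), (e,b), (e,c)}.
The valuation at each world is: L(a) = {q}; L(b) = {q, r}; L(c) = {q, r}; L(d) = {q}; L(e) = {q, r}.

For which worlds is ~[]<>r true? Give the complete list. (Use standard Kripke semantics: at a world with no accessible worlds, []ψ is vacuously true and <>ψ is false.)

Recall that []ψ holds at a world iff ψ holds at every accessible world, and <>ψ holds iff ψ holds at some accessible world.
Let φ = ~[]<>r. Evaluate φ at each world:
  a (successors {c}): φ is false.
  b (successors ∅): φ is false.
  c (successors {e}): φ is false.
  d (successors {d}): φ is true.
  e (successors {b, c}): φ is true.
For instance, at c:
  At c: []<>r is true, so ~[]<>r is false.
    At c: []<>r requires <>r at every successor {e}.
      At e: <>r is true.
    So []<>r is true at c.
Satisfying worlds: {d, e}

d, e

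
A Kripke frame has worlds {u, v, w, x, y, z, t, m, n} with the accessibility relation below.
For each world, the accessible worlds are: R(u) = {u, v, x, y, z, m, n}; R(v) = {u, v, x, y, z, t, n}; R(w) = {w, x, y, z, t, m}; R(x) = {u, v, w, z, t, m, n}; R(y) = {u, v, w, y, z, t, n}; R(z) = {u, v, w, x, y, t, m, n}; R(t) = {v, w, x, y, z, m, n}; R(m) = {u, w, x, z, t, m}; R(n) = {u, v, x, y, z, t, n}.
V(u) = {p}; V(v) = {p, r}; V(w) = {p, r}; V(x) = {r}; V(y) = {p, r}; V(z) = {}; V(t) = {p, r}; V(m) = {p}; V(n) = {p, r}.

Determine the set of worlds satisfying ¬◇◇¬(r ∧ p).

Let φ = ¬◇◇¬(r ∧ p). Evaluate φ at each world:
  u (successors {u, v, x, y, z, m, n}): φ is false.
  v (successors {u, v, x, y, z, t, n}): φ is false.
  w (successors {w, x, y, z, t, m}): φ is false.
  x (successors {u, v, w, z, t, m, n}): φ is false.
  y (successors {u, v, w, y, z, t, n}): φ is false.
  z (successors {u, v, w, x, y, t, m, n}): φ is false.
  t (successors {v, w, x, y, z, m, n}): φ is false.
  m (successors {u, w, x, z, t, m}): φ is false.
  n (successors {u, v, x, y, z, t, n}): φ is false.
For instance, at m:
  At m: ◇◇¬(r ∧ p) is true, so ¬◇◇¬(r ∧ p) is false.
    At m: ◇◇¬(r ∧ p) requires ◇¬(r ∧ p) at some successor in {u, w, x, z, t, m}.
      ◇¬(r ∧ p) holds at u, so ◇◇¬(r ∧ p) is true at m.
Satisfying worlds: none.

none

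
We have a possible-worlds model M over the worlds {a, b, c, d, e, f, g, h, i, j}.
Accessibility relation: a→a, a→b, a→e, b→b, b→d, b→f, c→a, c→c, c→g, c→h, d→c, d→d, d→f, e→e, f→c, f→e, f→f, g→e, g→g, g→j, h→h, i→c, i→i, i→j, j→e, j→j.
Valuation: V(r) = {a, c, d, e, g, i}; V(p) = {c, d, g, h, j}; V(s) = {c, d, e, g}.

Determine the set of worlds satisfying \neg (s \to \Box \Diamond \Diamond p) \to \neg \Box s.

Let φ = \neg (s \to \Box \Diamond \Diamond p) \to \neg \Box s. Evaluate φ at each world:
  a (successors {a, b, e}): φ is true.
  b (successors {b, d, f}): φ is true.
  c (successors {a, c, g, h}): φ is true.
  d (successors {c, d, f}): φ is true.
  e (successors {e}): φ is false.
  f (successors {c, e, f}): φ is true.
  g (successors {e, g, j}): φ is true.
  h (successors {h}): φ is true.
  i (successors {c, i, j}): φ is true.
  j (successors {e, j}): φ is true.
For instance, at g:
  At g: \neg (s \to \Box \Diamond \Diamond p) is true, \neg \Box s is true, so \neg (s \to \Box \Diamond \Diamond p) \to \neg \Box s is true.
    At g: s \to \Box \Diamond \Diamond p is false, so \neg (s \to \Box \Diamond \Diamond p) is true.
      At g: s is true, \Box \Diamond \Diamond p is false, so s \to \Box \Diamond \Diamond p is false.
    At g: \Box s is false, so \neg \Box s is true.
      At g: \Box s requires s at every successor {e, g, j}.
        s fails at j, so \Box s is false at g.
Satisfying worlds: {a, b, c, d, f, g, h, i, j}

a, b, c, d, f, g, h, i, j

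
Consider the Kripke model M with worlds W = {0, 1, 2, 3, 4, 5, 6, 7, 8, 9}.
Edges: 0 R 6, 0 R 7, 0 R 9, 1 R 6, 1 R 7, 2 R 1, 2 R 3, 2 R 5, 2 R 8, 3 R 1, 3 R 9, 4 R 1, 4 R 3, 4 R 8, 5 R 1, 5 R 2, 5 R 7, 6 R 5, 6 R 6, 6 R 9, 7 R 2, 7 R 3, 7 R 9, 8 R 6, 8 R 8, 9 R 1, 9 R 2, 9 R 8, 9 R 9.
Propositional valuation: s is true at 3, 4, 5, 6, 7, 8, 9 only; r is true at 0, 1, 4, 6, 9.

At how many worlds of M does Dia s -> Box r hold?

Let φ = Dia s -> Box r. Evaluate φ at each world:
  0 (successors {6, 7, 9}): φ is false.
  1 (successors {6, 7}): φ is false.
  2 (successors {1, 3, 5, 8}): φ is false.
  3 (successors {1, 9}): φ is true.
  4 (successors {1, 3, 8}): φ is false.
  5 (successors {1, 2, 7}): φ is false.
  6 (successors {5, 6, 9}): φ is false.
  7 (successors {2, 3, 9}): φ is false.
  8 (successors {6, 8}): φ is false.
  9 (successors {1, 2, 8, 9}): φ is false.
For instance, at 9:
  At 9: Dia s is true, Box r is false, so Dia s -> Box r is false.
    At 9: Dia s requires s at some successor in {1, 2, 8, 9}.
      s holds at 8, so Dia s is true at 9.
    At 9: Box r requires r at every successor {1, 2, 8, 9}.
      r fails at 2, so Box r is false at 9.
Satisfying worlds: {3}

1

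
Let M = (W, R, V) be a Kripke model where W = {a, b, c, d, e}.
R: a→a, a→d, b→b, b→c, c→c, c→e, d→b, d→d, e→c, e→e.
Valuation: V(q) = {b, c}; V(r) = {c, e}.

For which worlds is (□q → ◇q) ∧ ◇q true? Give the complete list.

Recall that □ψ holds at a world iff ψ holds at every accessible world, and ◇ψ holds iff ψ holds at some accessible world.
Let φ = (□q → ◇q) ∧ ◇q. Evaluate φ at each world:
  a (successors {a, d}): φ is false.
  b (successors {b, c}): φ is true.
  c (successors {c, e}): φ is true.
  d (successors {b, d}): φ is true.
  e (successors {c, e}): φ is true.
For instance, at c:
  At c: □q → ◇q is true, ◇q is true, so (□q → ◇q) ∧ ◇q is true.
    At c: □q is false, ◇q is true, so □q → ◇q is true.
      At c: □q requires q at every successor {c, e}.
        q fails at e, so □q is false at c.
      At c: ◇q requires q at some successor in {c, e}.
        q holds at c, so ◇q is true at c.
    At c: ◇q requires q at some successor in {c, e}.
      q holds at c, so ◇q is true at c.
Satisfying worlds: {b, c, d, e}

b, c, d, e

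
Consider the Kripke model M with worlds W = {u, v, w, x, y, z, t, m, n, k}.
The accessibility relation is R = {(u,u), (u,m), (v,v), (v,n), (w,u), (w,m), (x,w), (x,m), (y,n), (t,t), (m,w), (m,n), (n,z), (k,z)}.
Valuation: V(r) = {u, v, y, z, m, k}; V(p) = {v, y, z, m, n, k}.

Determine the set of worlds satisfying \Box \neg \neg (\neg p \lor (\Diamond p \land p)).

u, v, w, x, y, z, t, m

Let φ = \Box \neg \neg (\neg p \lor (\Diamond p \land p)). Evaluate φ at each world:
  u (successors {u, m}): φ is true.
  v (successors {v, n}): φ is true.
  w (successors {u, m}): φ is true.
  x (successors {w, m}): φ is true.
  y (successors {n}): φ is true.
  z (successors ∅): φ is true.
  t (successors {t}): φ is true.
  m (successors {w, n}): φ is true.
  n (successors {z}): φ is false.
  k (successors {z}): φ is false.
For instance, at m:
  At m: \Box \neg \neg (\neg p \lor (\Diamond p \land p)) requires \neg \neg (\neg p \lor (\Diamond p \land p)) at every successor {w, n}.
      At w: \neg (\neg p \lor (\Diamond p \land p)) is false, so \neg \neg (\neg p \lor (\Diamond p \land p)) is true.
      At n: \neg (\neg p \lor (\Diamond p \land p)) is false, so \neg \neg (\neg p \lor (\Diamond p \land p)) is true.
  So \Box \neg \neg (\neg p \lor (\Diamond p \land p)) is true at m.
Satisfying worlds: {u, v, w, x, y, z, t, m}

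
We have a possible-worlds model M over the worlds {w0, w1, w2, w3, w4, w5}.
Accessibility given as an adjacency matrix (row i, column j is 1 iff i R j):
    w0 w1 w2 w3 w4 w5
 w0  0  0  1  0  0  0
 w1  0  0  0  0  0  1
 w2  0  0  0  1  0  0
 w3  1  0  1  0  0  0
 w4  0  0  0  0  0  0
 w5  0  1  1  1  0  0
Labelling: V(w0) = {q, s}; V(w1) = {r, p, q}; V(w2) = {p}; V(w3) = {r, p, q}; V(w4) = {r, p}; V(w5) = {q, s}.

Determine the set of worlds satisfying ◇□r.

Recall that □ψ holds at a world iff ψ holds at every accessible world, and ◇ψ holds iff ψ holds at some accessible world.
Let φ = ◇□r. Evaluate φ at each world:
  w0 (successors {w2}): φ is true.
  w1 (successors {w5}): φ is false.
  w2 (successors {w3}): φ is false.
  w3 (successors {w0, w2}): φ is true.
  w4 (successors ∅): φ is false.
  w5 (successors {w1, w2, w3}): φ is true.
For instance, at w1:
  At w1: ◇□r requires □r at some successor in {w5}.
    At w5: □r is false.
  So ◇□r is false at w1.
Satisfying worlds: {w0, w3, w5}

w0, w3, w5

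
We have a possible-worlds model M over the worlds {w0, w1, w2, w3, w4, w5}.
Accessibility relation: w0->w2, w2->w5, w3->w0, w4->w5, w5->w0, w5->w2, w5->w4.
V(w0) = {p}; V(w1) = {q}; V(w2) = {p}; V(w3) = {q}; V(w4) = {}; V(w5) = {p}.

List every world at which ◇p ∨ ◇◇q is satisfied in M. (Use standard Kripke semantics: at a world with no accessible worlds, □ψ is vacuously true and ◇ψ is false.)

w0, w2, w3, w4, w5

Recall that ◇ψ holds at a world iff ψ holds at some accessible world.
Let φ = ◇p ∨ ◇◇q. Evaluate φ at each world:
  w0 (successors {w2}): φ is true.
  w1 (successors ∅): φ is false.
  w2 (successors {w5}): φ is true.
  w3 (successors {w0}): φ is true.
  w4 (successors {w5}): φ is true.
  w5 (successors {w0, w2, w4}): φ is true.
For instance, at w4:
  At w4: ◇p is true, ◇◇q is false, so ◇p ∨ ◇◇q is true.
    At w4: ◇p requires p at some successor in {w5}.
      p holds at w5, so ◇p is true at w4.
    At w4: ◇◇q requires ◇q at some successor in {w5}.
      At w5: ◇q is false.
    So ◇◇q is false at w4.
Satisfying worlds: {w0, w2, w3, w4, w5}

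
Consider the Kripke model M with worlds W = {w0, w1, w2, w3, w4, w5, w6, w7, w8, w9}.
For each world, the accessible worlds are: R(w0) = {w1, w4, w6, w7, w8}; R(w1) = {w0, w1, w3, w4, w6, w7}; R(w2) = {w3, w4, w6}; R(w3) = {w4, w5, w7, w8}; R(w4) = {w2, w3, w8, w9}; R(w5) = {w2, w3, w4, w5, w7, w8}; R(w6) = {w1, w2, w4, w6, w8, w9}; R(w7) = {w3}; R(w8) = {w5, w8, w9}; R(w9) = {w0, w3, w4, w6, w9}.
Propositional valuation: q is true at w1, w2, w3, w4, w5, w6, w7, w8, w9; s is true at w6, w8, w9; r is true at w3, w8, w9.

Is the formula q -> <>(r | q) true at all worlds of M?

Yes

Let φ = q -> <>(r | q). Evaluate φ at each world:
  w0 (successors {w1, w4, w6, w7, w8}): φ is true.
  w1 (successors {w0, w1, w3, w4, w6, w7}): φ is true.
  w2 (successors {w3, w4, w6}): φ is true.
  w3 (successors {w4, w5, w7, w8}): φ is true.
  w4 (successors {w2, w3, w8, w9}): φ is true.
  w5 (successors {w2, w3, w4, w5, w7, w8}): φ is true.
  w6 (successors {w1, w2, w4, w6, w8, w9}): φ is true.
  w7 (successors {w3}): φ is true.
  w8 (successors {w5, w8, w9}): φ is true.
  w9 (successors {w0, w3, w4, w6, w9}): φ is true.
For instance, at w0:
  At w0: q is false, <>(r | q) is true, so q -> <>(r | q) is true.
    At w0: <>(r | q) requires r | q at some successor in {w1, w4, w6, w7, w8}.
      r | q holds at w1, so <>(r | q) is true at w0.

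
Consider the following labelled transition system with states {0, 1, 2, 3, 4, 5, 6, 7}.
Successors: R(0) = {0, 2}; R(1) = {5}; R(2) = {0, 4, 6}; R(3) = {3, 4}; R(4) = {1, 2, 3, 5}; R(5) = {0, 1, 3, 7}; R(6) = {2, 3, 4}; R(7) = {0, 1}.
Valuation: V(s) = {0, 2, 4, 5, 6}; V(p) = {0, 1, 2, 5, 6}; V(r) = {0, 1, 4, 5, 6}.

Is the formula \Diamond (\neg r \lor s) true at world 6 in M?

At 6: \Diamond (\neg r \lor s) requires \neg r \lor s at some successor in {2, 3, 4}.
  \neg r \lor s holds at 2, so \Diamond (\neg r \lor s) is true at 6.

Yes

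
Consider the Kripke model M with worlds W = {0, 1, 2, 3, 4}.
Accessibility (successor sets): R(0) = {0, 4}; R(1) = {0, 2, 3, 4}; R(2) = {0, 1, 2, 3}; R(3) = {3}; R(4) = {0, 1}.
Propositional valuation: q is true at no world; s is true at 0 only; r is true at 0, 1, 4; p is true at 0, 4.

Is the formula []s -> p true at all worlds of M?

Yes

Let φ = []s -> p. Evaluate φ at each world:
  0 (successors {0, 4}): φ is true.
  1 (successors {0, 2, 3, 4}): φ is true.
  2 (successors {0, 1, 2, 3}): φ is true.
  3 (successors {3}): φ is true.
  4 (successors {0, 1}): φ is true.
For instance, at 4:
  At 4: []s is false, p is true, so []s -> p is true.
    At 4: []s requires s at every successor {0, 1}.
      s fails at 1, so []s is false at 4.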